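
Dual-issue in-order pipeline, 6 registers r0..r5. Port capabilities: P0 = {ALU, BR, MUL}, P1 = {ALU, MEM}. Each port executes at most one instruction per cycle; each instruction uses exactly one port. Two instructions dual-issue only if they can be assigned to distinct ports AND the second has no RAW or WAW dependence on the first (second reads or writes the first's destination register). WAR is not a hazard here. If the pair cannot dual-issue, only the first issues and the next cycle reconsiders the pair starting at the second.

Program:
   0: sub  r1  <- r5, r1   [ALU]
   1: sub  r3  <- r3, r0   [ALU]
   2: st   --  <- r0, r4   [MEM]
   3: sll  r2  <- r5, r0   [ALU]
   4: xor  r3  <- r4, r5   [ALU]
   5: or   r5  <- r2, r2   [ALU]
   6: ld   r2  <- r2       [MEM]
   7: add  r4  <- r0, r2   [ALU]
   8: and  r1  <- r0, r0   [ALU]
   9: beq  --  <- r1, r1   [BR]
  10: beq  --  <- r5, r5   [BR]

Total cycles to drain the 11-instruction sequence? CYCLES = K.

[0] i0&i1  sub sub  -- pair
[1] i2&i3  st sll  -- pair
[2] i4&i5  xor or  -- pair
[3] i6  ld  -- RAW r2
[4] i7&i8  add and  -- pair
[5] i9  beq  -- no-port BR/BR
[6] i10  beq  -- tail

CYCLES = 7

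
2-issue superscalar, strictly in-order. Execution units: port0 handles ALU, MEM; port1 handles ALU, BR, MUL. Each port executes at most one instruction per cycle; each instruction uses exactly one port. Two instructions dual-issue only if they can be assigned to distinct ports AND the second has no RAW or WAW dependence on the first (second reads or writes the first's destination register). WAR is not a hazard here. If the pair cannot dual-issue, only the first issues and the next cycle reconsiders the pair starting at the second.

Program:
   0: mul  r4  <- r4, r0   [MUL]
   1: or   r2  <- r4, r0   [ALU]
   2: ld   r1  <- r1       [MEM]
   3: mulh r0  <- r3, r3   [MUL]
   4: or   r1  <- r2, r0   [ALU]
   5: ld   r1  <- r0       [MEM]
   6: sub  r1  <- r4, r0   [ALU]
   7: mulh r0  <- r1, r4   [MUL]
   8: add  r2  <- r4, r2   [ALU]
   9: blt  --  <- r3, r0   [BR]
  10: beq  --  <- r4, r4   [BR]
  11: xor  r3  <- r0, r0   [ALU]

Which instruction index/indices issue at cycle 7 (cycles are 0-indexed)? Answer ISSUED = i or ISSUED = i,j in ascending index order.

ISSUED = 9

#0 head=0: mul i0 RAW r4
#1 head=1: or+ld i1+i2 pair
#2 head=3: mulh i3 RAW r0
#3 head=4: or i4 WAW r1
#4 head=5: ld i5 WAW r1
#5 head=6: sub i6 RAW r1
#6 head=7: mulh+add i7+i8 pair
#7 head=9: blt i9 no-port BR/BR
#8 head=10: beq+xor i10+i11 pair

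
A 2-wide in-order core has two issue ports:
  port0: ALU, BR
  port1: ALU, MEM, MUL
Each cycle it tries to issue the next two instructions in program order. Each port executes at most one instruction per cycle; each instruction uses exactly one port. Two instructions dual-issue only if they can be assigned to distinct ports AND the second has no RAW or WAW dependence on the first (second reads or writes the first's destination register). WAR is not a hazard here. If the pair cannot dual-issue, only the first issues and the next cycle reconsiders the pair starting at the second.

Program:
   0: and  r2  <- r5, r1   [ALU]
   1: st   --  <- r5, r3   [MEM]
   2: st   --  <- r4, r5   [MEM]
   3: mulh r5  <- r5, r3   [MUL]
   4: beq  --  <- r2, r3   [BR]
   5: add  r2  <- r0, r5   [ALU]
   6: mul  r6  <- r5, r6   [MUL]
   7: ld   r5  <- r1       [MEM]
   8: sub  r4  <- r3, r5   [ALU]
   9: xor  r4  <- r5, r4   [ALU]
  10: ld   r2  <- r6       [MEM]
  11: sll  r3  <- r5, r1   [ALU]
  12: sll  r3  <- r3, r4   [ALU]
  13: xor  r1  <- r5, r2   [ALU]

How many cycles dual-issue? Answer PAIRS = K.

PAIRS = 5

0. and;st @i0/i1  | pair
1. st @i2  | no-port MEM/MUL
2. mulh;beq @i3/i4  | pair
3. add;mul @i5/i6  | pair
4. ld @i7  | RAW r5
5. sub @i8  | RAW+WAW r4
6. xor;ld @i9/i10  | pair
7. sll @i11  | RAW+WAW r3
8. sll;xor @i12/i13  | pair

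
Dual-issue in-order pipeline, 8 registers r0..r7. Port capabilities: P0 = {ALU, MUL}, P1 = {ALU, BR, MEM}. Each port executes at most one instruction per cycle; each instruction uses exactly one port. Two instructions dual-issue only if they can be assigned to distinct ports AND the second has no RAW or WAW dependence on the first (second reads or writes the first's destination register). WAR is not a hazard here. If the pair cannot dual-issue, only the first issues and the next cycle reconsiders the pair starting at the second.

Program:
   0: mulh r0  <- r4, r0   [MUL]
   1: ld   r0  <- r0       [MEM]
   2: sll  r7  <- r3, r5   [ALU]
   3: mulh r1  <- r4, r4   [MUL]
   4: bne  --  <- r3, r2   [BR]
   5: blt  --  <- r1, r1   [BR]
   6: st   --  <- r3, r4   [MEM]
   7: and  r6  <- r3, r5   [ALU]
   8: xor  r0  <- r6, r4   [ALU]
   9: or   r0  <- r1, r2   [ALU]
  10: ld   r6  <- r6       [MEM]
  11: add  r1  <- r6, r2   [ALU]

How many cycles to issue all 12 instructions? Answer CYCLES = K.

CYCLES = 8

0. mulh @i0  | RAW+WAW r0
1. ld;sll @i1/i2  | dual
2. mulh;bne @i3/i4  | dual
3. blt @i5  | no-port BR/MEM
4. st;and @i6/i7  | dual
5. xor @i8  | WAW r0
6. or;ld @i9/i10  | dual
7. add @i11  | tail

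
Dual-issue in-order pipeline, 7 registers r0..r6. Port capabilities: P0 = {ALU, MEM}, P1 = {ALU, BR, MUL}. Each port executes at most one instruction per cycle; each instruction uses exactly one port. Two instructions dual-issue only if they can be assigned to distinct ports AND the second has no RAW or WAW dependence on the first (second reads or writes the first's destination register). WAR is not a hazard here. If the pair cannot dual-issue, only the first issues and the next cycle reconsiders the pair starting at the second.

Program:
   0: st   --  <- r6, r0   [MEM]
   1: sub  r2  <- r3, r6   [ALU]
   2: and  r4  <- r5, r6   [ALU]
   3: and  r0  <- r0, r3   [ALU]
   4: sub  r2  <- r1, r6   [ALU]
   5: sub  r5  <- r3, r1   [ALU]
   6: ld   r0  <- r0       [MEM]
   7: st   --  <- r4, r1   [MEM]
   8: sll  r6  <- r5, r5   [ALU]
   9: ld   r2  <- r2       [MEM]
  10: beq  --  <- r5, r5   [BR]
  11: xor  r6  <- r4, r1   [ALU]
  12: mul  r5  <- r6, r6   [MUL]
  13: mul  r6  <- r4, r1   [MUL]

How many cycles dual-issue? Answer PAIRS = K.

PAIRS = 5

t=0 i0&i1:st.MEM sub.ALU ; 2-wide
t=1 i2&i3:and.ALU and.ALU ; 2-wide
t=2 i4&i5:sub.ALU sub.ALU ; 2-wide
t=3 i6:ld.MEM ; no-port MEM/MEM
t=4 i7&i8:st.MEM sll.ALU ; 2-wide
t=5 i9&i10:ld.MEM beq.BR ; 2-wide
t=6 i11:xor.ALU ; RAW r6
t=7 i12:mul.MUL ; no-port MUL/MUL
t=8 i13:mul.MUL ; tail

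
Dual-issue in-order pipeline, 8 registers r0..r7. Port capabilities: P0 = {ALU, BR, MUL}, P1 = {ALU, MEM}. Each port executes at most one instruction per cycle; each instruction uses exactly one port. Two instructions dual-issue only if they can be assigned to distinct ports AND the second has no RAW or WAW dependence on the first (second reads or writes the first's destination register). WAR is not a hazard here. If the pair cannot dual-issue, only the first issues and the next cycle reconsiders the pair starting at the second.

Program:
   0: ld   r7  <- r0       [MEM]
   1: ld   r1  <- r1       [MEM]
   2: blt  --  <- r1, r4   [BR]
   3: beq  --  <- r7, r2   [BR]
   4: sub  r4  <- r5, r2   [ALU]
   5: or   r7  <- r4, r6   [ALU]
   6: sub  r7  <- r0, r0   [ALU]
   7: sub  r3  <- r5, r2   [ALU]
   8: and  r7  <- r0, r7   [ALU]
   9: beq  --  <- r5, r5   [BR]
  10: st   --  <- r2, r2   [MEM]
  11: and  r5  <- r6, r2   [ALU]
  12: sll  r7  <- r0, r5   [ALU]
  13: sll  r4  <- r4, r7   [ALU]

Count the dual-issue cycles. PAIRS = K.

c0: i0 ld  no-port MEM/MEM
c1: i1 ld  RAW r1
c2: i2 blt  no-port BR/BR
c3: i3&i4 beq;sub  pair
c4: i5 or  WAW r7
c5: i6&i7 sub;sub  pair
c6: i8&i9 and;beq  pair
c7: i10&i11 st;and  pair
c8: i12 sll  RAW r7
c9: i13 sll  tail

PAIRS = 4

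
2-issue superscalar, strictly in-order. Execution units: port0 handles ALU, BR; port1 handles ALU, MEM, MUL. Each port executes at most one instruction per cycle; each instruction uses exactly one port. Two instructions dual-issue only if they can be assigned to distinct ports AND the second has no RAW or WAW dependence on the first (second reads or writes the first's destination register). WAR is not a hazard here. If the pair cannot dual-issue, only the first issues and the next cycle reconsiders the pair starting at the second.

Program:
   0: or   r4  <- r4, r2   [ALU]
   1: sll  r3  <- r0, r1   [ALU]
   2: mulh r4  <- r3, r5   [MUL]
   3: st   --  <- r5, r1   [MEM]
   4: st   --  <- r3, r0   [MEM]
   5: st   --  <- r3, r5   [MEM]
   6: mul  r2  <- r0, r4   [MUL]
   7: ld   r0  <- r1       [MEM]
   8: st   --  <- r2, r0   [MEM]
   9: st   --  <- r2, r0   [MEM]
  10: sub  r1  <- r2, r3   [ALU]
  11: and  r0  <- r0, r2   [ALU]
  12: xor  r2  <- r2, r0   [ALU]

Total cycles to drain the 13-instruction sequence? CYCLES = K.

c0: i0&i1 or.ALU/sll.ALU  2-wide
c1: i2 mulh.MUL  no-port MUL/MEM
c2: i3 st.MEM  no-port MEM/MEM
c3: i4 st.MEM  no-port MEM/MEM
c4: i5 st.MEM  no-port MEM/MUL
c5: i6 mul.MUL  no-port MUL/MEM
c6: i7 ld.MEM  no-port MEM/MEM
c7: i8 st.MEM  no-port MEM/MEM
c8: i9&i10 st.MEM/sub.ALU  2-wide
c9: i11 and.ALU  RAW r0
c10: i12 xor.ALU  tail

CYCLES = 11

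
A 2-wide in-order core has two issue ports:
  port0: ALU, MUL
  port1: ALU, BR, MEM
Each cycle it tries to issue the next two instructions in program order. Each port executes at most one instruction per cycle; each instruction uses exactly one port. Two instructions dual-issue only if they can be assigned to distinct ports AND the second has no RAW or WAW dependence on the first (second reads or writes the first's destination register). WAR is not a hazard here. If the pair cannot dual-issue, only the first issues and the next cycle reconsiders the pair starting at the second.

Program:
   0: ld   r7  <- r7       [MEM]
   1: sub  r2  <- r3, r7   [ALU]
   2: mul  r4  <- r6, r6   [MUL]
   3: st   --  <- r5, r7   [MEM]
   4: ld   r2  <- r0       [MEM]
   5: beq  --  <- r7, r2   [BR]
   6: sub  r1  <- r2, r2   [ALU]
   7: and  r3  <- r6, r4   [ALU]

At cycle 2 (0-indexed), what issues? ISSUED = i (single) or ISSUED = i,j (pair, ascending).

[0] i0  ld  -- RAW r7
[1] i1,i2  sub mul  -- 2-wide
[2] i3  st  -- no-port MEM/MEM
[3] i4  ld  -- no-port MEM/BR
[4] i5,i6  beq sub  -- 2-wide
[5] i7  and  -- tail

ISSUED = 3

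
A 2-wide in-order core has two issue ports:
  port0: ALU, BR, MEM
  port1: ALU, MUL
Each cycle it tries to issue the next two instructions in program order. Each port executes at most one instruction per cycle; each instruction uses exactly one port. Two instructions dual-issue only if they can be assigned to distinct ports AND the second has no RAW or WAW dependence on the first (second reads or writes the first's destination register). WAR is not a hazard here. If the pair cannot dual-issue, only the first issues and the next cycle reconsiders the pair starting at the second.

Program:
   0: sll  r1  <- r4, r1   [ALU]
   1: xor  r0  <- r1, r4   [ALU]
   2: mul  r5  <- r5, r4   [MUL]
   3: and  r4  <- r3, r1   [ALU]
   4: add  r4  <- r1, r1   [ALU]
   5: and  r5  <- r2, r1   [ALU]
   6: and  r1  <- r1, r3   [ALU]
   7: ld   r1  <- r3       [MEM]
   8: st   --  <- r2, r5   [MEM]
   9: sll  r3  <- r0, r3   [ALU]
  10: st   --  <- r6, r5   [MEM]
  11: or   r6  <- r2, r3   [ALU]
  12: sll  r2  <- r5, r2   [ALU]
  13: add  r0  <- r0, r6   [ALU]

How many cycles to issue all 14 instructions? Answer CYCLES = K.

CYCLES = 9

[0] i0  sll  -- RAW r1
[1] i1&i2  xor+mul  -- 2-wide
[2] i3  and  -- WAW r4
[3] i4&i5  add+and  -- 2-wide
[4] i6  and  -- WAW r1
[5] i7  ld  -- no-port MEM/MEM
[6] i8&i9  st+sll  -- 2-wide
[7] i10&i11  st+or  -- 2-wide
[8] i12&i13  sll+add  -- 2-wide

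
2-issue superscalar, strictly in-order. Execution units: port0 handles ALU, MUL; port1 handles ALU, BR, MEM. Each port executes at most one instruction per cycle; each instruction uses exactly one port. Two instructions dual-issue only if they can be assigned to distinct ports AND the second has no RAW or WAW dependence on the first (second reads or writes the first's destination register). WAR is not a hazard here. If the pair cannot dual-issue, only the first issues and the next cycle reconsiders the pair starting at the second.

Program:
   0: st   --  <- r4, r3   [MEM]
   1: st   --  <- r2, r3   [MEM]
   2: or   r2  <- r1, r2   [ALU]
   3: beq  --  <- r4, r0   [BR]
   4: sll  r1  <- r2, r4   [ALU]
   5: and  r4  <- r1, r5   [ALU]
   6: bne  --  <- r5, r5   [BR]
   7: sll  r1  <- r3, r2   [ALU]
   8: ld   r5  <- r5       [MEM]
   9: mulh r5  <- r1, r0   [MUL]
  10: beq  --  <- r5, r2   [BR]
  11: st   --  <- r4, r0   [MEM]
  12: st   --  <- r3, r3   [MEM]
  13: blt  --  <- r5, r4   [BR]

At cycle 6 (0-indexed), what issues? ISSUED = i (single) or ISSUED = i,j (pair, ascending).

[0] i0  st  -- no-port MEM/MEM
[1] i1&i2  st+or  -- 2-wide
[2] i3&i4  beq+sll  -- 2-wide
[3] i5&i6  and+bne  -- 2-wide
[4] i7&i8  sll+ld  -- 2-wide
[5] i9  mulh  -- RAW r5
[6] i10  beq  -- no-port BR/MEM
[7] i11  st  -- no-port MEM/MEM
[8] i12  st  -- no-port MEM/BR
[9] i13  blt  -- tail

ISSUED = 10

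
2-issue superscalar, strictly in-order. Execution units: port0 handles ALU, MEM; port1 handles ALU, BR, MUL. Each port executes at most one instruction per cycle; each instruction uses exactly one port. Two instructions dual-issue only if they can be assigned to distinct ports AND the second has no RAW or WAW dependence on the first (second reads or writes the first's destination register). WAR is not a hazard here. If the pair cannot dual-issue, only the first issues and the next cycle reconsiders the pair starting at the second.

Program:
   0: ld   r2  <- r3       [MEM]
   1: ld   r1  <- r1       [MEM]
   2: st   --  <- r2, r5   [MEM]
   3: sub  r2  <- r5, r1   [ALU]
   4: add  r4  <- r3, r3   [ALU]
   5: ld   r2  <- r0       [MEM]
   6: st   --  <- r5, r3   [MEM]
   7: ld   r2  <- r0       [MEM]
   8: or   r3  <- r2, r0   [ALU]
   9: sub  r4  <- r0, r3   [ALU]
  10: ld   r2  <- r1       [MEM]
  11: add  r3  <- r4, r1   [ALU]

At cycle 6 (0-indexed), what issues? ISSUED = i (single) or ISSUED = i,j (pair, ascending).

0. ld.MEM @i0  | no-port MEM/MEM
1. ld.MEM @i1  | no-port MEM/MEM
2. st.MEM sub.ALU @i2+i3  | 2-wide
3. add.ALU ld.MEM @i4+i5  | 2-wide
4. st.MEM @i6  | no-port MEM/MEM
5. ld.MEM @i7  | RAW r2
6. or.ALU @i8  | RAW r3
7. sub.ALU ld.MEM @i9+i10  | 2-wide
8. add.ALU @i11  | tail

ISSUED = 8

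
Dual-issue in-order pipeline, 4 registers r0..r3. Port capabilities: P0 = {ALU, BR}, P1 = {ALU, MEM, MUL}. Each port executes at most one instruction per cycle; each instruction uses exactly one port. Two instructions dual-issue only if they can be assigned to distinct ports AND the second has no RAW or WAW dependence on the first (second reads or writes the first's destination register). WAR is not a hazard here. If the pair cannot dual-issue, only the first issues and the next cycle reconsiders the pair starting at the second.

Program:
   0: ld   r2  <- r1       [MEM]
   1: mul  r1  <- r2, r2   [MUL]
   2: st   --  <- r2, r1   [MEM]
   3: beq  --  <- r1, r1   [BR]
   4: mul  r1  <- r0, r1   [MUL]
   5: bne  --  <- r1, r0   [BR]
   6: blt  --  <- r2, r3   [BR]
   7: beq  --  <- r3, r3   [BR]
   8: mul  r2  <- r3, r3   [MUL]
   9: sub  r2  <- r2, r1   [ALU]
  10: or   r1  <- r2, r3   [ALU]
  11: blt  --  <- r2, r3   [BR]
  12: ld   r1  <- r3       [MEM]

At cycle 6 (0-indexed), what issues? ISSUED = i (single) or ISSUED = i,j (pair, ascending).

  cy0 -> i0 (ld) no-port MEM/MUL
  cy1 -> i1 (mul) no-port MUL/MEM
  cy2 -> i2&i3 (st/beq) 2-wide
  cy3 -> i4 (mul) RAW r1
  cy4 -> i5 (bne) no-port BR/BR
  cy5 -> i6 (blt) no-port BR/BR
  cy6 -> i7&i8 (beq/mul) 2-wide
  cy7 -> i9 (sub) RAW r2
  cy8 -> i10&i11 (or/blt) 2-wide
  cy9 -> i12 (ld) tail

ISSUED = 7,8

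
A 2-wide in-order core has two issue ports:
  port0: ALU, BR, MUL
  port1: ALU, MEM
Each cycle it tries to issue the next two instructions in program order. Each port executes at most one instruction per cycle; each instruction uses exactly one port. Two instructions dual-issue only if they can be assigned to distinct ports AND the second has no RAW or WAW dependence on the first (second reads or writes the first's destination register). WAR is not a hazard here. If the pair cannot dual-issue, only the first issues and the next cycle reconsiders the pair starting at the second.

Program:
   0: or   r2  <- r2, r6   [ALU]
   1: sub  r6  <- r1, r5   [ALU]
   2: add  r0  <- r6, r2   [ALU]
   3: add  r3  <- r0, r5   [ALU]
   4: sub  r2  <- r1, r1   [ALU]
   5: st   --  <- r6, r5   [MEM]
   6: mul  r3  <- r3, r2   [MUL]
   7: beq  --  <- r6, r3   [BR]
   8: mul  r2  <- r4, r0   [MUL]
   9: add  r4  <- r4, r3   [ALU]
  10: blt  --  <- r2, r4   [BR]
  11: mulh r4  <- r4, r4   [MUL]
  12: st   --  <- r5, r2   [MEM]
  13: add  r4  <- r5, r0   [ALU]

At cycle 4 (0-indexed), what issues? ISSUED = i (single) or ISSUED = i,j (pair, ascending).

[0] i0/i1  or/sub  -- dual
[1] i2  add  -- RAW r0
[2] i3/i4  add/sub  -- dual
[3] i5/i6  st/mul  -- dual
[4] i7  beq  -- no-port BR/MUL
[5] i8/i9  mul/add  -- dual
[6] i10  blt  -- no-port BR/MUL
[7] i11/i12  mulh/st  -- dual
[8] i13  add  -- tail

ISSUED = 7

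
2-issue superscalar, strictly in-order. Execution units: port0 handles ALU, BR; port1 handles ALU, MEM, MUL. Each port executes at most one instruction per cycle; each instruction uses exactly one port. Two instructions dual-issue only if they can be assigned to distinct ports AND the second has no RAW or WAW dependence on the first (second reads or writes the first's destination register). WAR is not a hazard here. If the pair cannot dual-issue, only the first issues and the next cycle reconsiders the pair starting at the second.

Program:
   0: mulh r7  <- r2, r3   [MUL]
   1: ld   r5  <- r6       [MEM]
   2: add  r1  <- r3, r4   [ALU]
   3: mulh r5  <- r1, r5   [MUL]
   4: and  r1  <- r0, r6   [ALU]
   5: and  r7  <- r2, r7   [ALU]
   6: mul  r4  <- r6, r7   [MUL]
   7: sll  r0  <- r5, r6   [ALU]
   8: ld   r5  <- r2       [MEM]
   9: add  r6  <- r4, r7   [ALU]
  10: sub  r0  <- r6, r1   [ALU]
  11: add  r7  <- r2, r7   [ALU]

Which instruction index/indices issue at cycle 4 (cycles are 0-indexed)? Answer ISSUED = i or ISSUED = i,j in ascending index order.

t=0 i0:mulh ; no-port MUL/MEM
t=1 i1,i2:ld;add ; dual
t=2 i3,i4:mulh;and ; dual
t=3 i5:and ; RAW r7
t=4 i6,i7:mul;sll ; dual
t=5 i8,i9:ld;add ; dual
t=6 i10,i11:sub;add ; dual

ISSUED = 6,7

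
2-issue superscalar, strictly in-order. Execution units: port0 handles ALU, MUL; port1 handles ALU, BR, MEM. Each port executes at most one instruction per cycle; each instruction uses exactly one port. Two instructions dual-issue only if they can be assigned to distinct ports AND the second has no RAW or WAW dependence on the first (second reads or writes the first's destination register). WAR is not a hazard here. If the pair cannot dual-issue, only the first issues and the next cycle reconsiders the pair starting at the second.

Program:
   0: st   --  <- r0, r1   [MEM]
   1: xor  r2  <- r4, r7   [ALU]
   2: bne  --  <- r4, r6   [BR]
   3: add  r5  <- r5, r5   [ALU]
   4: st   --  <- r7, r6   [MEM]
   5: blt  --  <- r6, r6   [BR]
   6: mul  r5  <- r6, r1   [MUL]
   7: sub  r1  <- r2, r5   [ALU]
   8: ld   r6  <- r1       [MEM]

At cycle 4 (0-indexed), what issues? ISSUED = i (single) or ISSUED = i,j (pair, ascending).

0. st xor @i0/i1  | 2-wide
1. bne add @i2/i3  | 2-wide
2. st @i4  | no-port MEM/BR
3. blt mul @i5/i6  | 2-wide
4. sub @i7  | RAW r1
5. ld @i8  | tail

ISSUED = 7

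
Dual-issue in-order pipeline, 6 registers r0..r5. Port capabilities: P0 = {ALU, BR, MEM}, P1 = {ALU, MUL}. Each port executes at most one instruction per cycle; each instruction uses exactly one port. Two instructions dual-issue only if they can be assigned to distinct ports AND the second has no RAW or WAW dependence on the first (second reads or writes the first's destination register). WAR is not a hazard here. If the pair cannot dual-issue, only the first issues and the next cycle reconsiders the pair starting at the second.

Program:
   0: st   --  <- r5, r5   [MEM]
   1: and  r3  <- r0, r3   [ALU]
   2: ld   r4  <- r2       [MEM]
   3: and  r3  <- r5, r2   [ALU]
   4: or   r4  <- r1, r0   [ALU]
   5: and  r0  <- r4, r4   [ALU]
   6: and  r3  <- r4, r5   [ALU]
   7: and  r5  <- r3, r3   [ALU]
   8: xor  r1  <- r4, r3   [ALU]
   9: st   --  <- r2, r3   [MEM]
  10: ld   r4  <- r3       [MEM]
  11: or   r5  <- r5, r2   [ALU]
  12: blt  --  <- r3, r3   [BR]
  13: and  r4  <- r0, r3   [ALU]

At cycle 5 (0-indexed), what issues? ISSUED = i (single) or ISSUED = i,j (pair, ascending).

ISSUED = 9

c0: i0,i1 st.MEM+and.ALU  dual
c1: i2,i3 ld.MEM+and.ALU  dual
c2: i4 or.ALU  RAW r4
c3: i5,i6 and.ALU+and.ALU  dual
c4: i7,i8 and.ALU+xor.ALU  dual
c5: i9 st.MEM  no-port MEM/MEM
c6: i10,i11 ld.MEM+or.ALU  dual
c7: i12,i13 blt.BR+and.ALU  dual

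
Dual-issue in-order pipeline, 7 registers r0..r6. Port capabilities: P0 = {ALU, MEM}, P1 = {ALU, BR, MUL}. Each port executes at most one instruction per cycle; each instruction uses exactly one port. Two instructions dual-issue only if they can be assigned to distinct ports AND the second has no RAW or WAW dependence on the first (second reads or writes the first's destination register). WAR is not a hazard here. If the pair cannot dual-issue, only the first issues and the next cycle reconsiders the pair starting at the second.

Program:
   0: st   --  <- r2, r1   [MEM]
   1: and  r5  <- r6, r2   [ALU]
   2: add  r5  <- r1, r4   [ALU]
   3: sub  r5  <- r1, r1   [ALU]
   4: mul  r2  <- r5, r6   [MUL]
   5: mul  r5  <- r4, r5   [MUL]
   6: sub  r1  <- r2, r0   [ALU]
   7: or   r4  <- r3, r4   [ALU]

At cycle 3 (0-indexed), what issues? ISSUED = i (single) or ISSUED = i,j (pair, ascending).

ISSUED = 4

#0 head=0: st.MEM;and.ALU i0+i1 2-wide
#1 head=2: add.ALU i2 WAW r5
#2 head=3: sub.ALU i3 RAW r5
#3 head=4: mul.MUL i4 no-port MUL/MUL
#4 head=5: mul.MUL;sub.ALU i5+i6 2-wide
#5 head=7: or.ALU i7 tail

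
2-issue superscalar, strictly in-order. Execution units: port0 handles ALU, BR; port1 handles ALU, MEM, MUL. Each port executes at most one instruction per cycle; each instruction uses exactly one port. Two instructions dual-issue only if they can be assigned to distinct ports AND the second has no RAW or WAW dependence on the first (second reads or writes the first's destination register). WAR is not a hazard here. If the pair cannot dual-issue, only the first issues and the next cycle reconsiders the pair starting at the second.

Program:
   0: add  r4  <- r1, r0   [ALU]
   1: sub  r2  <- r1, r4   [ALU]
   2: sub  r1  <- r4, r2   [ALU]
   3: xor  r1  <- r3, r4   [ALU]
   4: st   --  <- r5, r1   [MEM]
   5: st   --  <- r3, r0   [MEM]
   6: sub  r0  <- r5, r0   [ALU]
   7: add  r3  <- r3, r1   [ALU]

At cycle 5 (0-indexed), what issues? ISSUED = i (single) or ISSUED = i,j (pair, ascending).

  cy0 -> i0 (add.ALU) RAW r4
  cy1 -> i1 (sub.ALU) RAW r2
  cy2 -> i2 (sub.ALU) WAW r1
  cy3 -> i3 (xor.ALU) RAW r1
  cy4 -> i4 (st.MEM) no-port MEM/MEM
  cy5 -> i5/i6 (st.MEM+sub.ALU) pair
  cy6 -> i7 (add.ALU) tail

ISSUED = 5,6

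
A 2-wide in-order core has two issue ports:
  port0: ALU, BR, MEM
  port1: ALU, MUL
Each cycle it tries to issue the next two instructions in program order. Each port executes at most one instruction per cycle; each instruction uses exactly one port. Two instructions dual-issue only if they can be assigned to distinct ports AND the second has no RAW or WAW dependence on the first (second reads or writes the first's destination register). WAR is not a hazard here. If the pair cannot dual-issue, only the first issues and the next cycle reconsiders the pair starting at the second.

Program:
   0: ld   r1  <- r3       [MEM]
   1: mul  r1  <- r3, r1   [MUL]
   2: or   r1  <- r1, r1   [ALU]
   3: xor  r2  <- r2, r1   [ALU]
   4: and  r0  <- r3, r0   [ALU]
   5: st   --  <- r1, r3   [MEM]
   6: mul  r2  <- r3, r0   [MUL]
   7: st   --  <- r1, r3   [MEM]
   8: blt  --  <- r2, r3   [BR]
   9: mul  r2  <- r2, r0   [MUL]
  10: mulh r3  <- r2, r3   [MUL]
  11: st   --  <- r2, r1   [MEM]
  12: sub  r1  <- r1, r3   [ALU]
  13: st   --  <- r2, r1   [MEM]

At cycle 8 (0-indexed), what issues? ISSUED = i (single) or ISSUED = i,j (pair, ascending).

ISSUED = 12

#0 head=0: ld i0 RAW+WAW r1
#1 head=1: mul i1 RAW+WAW r1
#2 head=2: or i2 RAW r1
#3 head=3: xor and i3/i4 dual
#4 head=5: st mul i5/i6 dual
#5 head=7: st i7 no-port MEM/BR
#6 head=8: blt mul i8/i9 dual
#7 head=10: mulh st i10/i11 dual
#8 head=12: sub i12 RAW r1
#9 head=13: st i13 tail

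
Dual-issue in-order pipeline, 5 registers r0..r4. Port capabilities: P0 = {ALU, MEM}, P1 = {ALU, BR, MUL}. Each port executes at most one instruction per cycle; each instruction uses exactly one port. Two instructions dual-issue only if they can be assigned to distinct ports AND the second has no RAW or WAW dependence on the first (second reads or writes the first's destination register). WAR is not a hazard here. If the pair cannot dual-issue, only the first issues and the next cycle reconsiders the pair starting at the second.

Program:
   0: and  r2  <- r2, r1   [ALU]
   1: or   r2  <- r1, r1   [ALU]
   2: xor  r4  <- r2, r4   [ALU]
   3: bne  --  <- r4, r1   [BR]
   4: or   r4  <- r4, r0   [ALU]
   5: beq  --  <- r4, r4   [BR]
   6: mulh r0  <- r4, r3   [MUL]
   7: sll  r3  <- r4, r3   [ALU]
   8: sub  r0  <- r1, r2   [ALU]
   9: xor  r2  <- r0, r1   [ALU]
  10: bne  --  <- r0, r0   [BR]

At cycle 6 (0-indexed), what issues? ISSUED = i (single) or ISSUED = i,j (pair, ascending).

0. and.ALU @i0  | WAW r2
1. or.ALU @i1  | RAW r2
2. xor.ALU @i2  | RAW r4
3. bne.BR;or.ALU @i3/i4  | pair
4. beq.BR @i5  | no-port BR/MUL
5. mulh.MUL;sll.ALU @i6/i7  | pair
6. sub.ALU @i8  | RAW r0
7. xor.ALU;bne.BR @i9/i10  | pair

ISSUED = 8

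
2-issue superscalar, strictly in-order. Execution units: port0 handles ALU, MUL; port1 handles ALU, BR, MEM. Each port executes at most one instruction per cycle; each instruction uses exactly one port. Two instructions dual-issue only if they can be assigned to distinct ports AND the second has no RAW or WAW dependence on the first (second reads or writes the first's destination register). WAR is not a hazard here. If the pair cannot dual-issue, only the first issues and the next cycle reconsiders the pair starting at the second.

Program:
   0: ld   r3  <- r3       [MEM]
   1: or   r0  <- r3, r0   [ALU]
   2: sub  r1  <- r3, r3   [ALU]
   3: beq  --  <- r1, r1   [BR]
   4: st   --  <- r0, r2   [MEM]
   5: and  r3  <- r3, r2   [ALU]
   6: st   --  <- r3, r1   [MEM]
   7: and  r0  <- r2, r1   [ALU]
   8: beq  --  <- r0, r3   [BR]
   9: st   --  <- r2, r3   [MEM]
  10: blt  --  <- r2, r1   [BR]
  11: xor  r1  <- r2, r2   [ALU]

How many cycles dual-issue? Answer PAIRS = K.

0. ld @i0  | RAW r3
1. or;sub @i1+i2  | dual
2. beq @i3  | no-port BR/MEM
3. st;and @i4+i5  | dual
4. st;and @i6+i7  | dual
5. beq @i8  | no-port BR/MEM
6. st @i9  | no-port MEM/BR
7. blt;xor @i10+i11  | dual

PAIRS = 4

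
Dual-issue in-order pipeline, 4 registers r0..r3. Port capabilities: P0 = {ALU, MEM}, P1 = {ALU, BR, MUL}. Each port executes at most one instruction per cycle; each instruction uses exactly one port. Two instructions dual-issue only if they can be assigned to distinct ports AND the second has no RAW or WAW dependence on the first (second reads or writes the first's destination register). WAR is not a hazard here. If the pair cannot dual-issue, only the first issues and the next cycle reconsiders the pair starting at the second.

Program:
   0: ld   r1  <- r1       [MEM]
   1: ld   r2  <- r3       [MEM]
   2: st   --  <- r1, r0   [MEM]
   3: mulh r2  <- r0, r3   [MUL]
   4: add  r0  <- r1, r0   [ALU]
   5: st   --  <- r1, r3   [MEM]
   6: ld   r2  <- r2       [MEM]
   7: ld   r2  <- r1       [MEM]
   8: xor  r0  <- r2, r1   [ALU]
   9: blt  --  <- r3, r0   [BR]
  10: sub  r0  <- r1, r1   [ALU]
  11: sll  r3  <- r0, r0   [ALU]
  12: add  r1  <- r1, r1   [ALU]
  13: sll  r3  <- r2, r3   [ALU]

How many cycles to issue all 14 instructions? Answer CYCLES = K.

  cy0 -> i0 (ld) no-port MEM/MEM
  cy1 -> i1 (ld) no-port MEM/MEM
  cy2 -> i2&i3 (st+mulh) pair
  cy3 -> i4&i5 (add+st) pair
  cy4 -> i6 (ld) no-port MEM/MEM
  cy5 -> i7 (ld) RAW r2
  cy6 -> i8 (xor) RAW r0
  cy7 -> i9&i10 (blt+sub) pair
  cy8 -> i11&i12 (sll+add) pair
  cy9 -> i13 (sll) tail

CYCLES = 10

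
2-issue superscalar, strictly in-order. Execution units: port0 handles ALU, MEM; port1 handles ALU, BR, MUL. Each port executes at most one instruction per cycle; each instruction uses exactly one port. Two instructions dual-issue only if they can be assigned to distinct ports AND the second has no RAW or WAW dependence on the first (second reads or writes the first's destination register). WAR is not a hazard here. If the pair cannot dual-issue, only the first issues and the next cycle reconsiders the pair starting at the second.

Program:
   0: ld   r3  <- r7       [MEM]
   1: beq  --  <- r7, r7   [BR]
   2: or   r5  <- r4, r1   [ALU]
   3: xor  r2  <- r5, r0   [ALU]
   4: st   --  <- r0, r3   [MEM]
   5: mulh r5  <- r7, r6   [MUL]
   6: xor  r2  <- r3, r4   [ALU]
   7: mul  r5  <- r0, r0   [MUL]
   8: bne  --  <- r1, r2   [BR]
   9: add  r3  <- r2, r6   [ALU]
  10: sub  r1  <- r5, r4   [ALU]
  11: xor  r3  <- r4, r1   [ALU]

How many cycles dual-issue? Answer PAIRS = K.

PAIRS = 4

t=0 i0+i1:ld+beq ; pair
t=1 i2:or ; RAW r5
t=2 i3+i4:xor+st ; pair
t=3 i5+i6:mulh+xor ; pair
t=4 i7:mul ; no-port MUL/BR
t=5 i8+i9:bne+add ; pair
t=6 i10:sub ; RAW r1
t=7 i11:xor ; tail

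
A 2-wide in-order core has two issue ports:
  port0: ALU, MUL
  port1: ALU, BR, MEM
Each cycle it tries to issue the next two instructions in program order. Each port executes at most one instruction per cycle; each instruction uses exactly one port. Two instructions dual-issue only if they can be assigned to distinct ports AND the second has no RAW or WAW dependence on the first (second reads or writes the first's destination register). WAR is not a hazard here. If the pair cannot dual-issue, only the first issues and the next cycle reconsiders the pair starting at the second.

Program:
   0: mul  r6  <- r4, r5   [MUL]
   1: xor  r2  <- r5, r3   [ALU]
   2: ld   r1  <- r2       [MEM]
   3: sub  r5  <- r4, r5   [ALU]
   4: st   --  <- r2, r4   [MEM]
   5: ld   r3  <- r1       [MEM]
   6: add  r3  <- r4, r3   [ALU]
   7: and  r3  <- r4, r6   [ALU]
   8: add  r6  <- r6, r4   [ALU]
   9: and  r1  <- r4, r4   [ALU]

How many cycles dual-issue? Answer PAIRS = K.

c0: i0/i1 mul xor  2-wide
c1: i2/i3 ld sub  2-wide
c2: i4 st  no-port MEM/MEM
c3: i5 ld  RAW+WAW r3
c4: i6 add  WAW r3
c5: i7/i8 and add  2-wide
c6: i9 and  tail

PAIRS = 3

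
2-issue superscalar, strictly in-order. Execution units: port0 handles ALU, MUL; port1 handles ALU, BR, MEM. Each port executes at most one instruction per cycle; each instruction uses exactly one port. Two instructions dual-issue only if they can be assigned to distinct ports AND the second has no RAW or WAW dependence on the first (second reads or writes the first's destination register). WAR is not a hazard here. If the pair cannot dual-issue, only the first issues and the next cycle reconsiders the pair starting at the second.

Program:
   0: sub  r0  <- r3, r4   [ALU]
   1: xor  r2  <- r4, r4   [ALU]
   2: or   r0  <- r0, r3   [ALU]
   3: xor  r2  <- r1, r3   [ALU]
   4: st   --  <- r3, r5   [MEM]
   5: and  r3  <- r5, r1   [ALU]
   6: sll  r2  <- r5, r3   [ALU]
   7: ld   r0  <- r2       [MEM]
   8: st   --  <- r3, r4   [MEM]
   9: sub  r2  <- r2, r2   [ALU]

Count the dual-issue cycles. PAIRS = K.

#0 head=0: sub+xor i0&i1 dual
#1 head=2: or+xor i2&i3 dual
#2 head=4: st+and i4&i5 dual
#3 head=6: sll i6 RAW r2
#4 head=7: ld i7 no-port MEM/MEM
#5 head=8: st+sub i8&i9 dual

PAIRS = 4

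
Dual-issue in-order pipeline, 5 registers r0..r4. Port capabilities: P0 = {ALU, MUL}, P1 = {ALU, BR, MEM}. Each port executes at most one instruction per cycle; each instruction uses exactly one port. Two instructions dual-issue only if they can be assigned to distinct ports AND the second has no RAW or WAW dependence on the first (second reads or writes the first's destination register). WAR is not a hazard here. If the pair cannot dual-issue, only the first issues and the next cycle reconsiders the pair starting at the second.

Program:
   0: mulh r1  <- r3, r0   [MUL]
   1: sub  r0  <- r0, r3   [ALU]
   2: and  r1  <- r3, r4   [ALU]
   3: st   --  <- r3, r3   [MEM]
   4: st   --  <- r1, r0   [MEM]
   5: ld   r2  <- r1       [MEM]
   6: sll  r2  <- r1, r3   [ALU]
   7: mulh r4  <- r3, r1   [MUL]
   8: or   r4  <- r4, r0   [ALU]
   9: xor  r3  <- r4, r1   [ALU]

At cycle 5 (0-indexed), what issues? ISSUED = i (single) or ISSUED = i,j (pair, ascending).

ISSUED = 8

[0] i0+i1  mulh;sub  -- dual
[1] i2+i3  and;st  -- dual
[2] i4  st  -- no-port MEM/MEM
[3] i5  ld  -- WAW r2
[4] i6+i7  sll;mulh  -- dual
[5] i8  or  -- RAW r4
[6] i9  xor  -- tail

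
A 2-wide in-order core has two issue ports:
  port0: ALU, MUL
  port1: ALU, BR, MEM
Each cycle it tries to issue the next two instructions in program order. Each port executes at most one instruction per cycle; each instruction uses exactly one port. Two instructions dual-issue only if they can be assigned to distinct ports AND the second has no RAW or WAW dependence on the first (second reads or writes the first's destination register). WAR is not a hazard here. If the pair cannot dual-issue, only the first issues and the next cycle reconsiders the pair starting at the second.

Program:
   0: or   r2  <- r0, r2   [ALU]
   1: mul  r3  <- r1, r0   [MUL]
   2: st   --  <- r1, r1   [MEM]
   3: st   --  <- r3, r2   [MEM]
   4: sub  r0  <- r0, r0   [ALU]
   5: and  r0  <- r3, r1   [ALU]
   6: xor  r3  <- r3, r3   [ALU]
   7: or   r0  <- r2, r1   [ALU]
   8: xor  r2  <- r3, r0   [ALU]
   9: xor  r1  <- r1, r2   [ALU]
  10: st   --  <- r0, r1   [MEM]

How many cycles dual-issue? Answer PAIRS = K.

#0 head=0: or mul i0,i1 2-wide
#1 head=2: st i2 no-port MEM/MEM
#2 head=3: st sub i3,i4 2-wide
#3 head=5: and xor i5,i6 2-wide
#4 head=7: or i7 RAW r0
#5 head=8: xor i8 RAW r2
#6 head=9: xor i9 RAW r1
#7 head=10: st i10 tail

PAIRS = 3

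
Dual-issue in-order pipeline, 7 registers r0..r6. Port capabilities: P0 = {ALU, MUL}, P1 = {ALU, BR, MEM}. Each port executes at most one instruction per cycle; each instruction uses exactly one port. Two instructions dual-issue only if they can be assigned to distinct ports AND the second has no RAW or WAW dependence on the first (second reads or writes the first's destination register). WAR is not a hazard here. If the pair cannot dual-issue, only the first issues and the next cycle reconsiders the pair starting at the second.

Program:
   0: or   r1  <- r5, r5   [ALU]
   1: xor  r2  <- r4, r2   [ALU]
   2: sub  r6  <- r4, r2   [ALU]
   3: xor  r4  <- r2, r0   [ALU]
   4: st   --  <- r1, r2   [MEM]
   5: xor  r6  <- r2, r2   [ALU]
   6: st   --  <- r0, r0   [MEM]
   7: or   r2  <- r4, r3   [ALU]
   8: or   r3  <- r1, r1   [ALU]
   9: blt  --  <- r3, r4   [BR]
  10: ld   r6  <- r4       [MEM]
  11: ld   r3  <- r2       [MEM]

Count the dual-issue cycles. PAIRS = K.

0. or.ALU;xor.ALU @i0/i1  | dual
1. sub.ALU;xor.ALU @i2/i3  | dual
2. st.MEM;xor.ALU @i4/i5  | dual
3. st.MEM;or.ALU @i6/i7  | dual
4. or.ALU @i8  | RAW r3
5. blt.BR @i9  | no-port BR/MEM
6. ld.MEM @i10  | no-port MEM/MEM
7. ld.MEM @i11  | tail

PAIRS = 4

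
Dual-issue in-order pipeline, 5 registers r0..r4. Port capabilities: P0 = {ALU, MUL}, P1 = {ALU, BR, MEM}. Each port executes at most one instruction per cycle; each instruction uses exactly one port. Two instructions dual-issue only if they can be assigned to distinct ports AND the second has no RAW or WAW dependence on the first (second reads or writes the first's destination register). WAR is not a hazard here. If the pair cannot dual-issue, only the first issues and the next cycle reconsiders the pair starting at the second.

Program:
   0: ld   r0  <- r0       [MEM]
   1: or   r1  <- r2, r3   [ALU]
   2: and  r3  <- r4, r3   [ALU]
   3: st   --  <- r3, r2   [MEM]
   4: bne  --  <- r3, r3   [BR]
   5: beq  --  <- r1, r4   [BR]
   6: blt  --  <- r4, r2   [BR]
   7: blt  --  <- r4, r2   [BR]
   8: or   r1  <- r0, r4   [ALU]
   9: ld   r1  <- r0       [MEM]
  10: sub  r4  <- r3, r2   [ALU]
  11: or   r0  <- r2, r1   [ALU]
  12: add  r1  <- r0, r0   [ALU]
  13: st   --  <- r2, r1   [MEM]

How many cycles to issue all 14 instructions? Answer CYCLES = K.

t=0 i0,i1:ld;or ; pair
t=1 i2:and ; RAW r3
t=2 i3:st ; no-port MEM/BR
t=3 i4:bne ; no-port BR/BR
t=4 i5:beq ; no-port BR/BR
t=5 i6:blt ; no-port BR/BR
t=6 i7,i8:blt;or ; pair
t=7 i9,i10:ld;sub ; pair
t=8 i11:or ; RAW r0
t=9 i12:add ; RAW r1
t=10 i13:st ; tail

CYCLES = 11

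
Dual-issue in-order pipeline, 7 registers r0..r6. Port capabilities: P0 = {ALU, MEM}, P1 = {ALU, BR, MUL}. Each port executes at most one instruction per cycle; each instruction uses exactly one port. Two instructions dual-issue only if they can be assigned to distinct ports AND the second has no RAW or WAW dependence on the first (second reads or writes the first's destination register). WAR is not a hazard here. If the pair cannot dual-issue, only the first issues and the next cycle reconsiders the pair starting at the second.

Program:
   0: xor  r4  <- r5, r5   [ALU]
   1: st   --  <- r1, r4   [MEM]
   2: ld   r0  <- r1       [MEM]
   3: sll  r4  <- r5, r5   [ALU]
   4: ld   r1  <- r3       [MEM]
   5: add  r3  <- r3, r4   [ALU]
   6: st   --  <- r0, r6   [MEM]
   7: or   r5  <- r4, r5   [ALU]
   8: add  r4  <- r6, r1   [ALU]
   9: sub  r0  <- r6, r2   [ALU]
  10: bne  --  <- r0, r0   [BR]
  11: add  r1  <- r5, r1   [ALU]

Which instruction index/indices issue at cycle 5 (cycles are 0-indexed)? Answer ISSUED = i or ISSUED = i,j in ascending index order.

0. xor.ALU @i0  | RAW r4
1. st.MEM @i1  | no-port MEM/MEM
2. ld.MEM/sll.ALU @i2/i3  | 2-wide
3. ld.MEM/add.ALU @i4/i5  | 2-wide
4. st.MEM/or.ALU @i6/i7  | 2-wide
5. add.ALU/sub.ALU @i8/i9  | 2-wide
6. bne.BR/add.ALU @i10/i11  | 2-wide

ISSUED = 8,9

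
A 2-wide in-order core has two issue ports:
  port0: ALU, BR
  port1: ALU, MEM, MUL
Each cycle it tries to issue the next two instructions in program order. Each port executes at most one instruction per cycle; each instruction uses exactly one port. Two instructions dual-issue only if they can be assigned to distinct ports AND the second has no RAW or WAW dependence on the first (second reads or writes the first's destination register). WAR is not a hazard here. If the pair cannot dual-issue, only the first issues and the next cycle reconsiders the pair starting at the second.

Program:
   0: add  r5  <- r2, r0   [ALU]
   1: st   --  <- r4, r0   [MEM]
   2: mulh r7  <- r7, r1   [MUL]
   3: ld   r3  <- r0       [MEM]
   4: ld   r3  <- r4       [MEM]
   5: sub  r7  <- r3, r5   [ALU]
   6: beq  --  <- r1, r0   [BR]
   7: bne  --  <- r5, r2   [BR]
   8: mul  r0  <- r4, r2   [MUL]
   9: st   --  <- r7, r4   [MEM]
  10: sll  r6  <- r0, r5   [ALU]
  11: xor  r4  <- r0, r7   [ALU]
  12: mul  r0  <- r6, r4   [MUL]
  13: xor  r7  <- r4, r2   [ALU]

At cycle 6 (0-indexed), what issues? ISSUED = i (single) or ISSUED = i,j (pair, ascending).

ISSUED = 9,10

[0] i0&i1  add+st  -- dual
[1] i2  mulh  -- no-port MUL/MEM
[2] i3  ld  -- no-port MEM/MEM
[3] i4  ld  -- RAW r3
[4] i5&i6  sub+beq  -- dual
[5] i7&i8  bne+mul  -- dual
[6] i9&i10  st+sll  -- dual
[7] i11  xor  -- RAW r4
[8] i12&i13  mul+xor  -- dual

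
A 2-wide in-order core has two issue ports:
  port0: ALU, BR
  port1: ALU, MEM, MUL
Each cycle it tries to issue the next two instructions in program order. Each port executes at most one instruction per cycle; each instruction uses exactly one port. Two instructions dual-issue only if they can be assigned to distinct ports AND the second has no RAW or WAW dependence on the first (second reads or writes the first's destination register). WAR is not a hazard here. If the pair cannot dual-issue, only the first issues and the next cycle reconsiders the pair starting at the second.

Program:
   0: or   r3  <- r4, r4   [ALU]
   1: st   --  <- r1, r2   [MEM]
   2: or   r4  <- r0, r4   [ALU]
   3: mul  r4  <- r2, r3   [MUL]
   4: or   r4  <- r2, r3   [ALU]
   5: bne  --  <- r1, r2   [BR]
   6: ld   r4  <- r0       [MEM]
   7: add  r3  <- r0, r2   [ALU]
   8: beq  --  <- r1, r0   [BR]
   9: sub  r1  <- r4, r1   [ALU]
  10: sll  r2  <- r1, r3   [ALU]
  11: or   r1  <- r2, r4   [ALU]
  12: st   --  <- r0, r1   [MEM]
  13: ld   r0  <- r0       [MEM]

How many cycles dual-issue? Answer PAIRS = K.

PAIRS = 4

  cy0 -> i0,i1 (or.ALU+st.MEM) 2-wide
  cy1 -> i2 (or.ALU) WAW r4
  cy2 -> i3 (mul.MUL) WAW r4
  cy3 -> i4,i5 (or.ALU+bne.BR) 2-wide
  cy4 -> i6,i7 (ld.MEM+add.ALU) 2-wide
  cy5 -> i8,i9 (beq.BR+sub.ALU) 2-wide
  cy6 -> i10 (sll.ALU) RAW r2
  cy7 -> i11 (or.ALU) RAW r1
  cy8 -> i12 (st.MEM) no-port MEM/MEM
  cy9 -> i13 (ld.MEM) tail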